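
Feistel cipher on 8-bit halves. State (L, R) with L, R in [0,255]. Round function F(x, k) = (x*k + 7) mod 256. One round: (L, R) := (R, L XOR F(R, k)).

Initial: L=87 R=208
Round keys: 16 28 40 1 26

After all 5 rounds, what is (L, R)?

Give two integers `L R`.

Answer: 193 110

Derivation:
Round 1 (k=16): L=208 R=80
Round 2 (k=28): L=80 R=23
Round 3 (k=40): L=23 R=207
Round 4 (k=1): L=207 R=193
Round 5 (k=26): L=193 R=110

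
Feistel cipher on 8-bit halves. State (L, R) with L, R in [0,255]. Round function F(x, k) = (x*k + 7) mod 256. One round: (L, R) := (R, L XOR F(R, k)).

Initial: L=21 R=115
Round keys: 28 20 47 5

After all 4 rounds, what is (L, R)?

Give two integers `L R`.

Round 1 (k=28): L=115 R=142
Round 2 (k=20): L=142 R=108
Round 3 (k=47): L=108 R=85
Round 4 (k=5): L=85 R=220

Answer: 85 220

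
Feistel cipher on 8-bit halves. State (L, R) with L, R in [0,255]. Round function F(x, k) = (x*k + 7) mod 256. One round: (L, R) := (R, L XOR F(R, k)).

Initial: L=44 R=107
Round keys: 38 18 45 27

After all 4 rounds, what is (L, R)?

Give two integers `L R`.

Answer: 140 65

Derivation:
Round 1 (k=38): L=107 R=197
Round 2 (k=18): L=197 R=138
Round 3 (k=45): L=138 R=140
Round 4 (k=27): L=140 R=65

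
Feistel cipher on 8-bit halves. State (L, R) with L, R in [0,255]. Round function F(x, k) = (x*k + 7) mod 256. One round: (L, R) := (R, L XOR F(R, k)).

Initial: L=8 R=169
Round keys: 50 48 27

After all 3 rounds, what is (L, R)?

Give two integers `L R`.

Answer: 158 176

Derivation:
Round 1 (k=50): L=169 R=1
Round 2 (k=48): L=1 R=158
Round 3 (k=27): L=158 R=176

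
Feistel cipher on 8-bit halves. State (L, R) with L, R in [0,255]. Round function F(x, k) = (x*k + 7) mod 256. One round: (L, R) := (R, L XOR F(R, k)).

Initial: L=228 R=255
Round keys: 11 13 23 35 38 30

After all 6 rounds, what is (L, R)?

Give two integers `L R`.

Answer: 64 67

Derivation:
Round 1 (k=11): L=255 R=24
Round 2 (k=13): L=24 R=192
Round 3 (k=23): L=192 R=95
Round 4 (k=35): L=95 R=196
Round 5 (k=38): L=196 R=64
Round 6 (k=30): L=64 R=67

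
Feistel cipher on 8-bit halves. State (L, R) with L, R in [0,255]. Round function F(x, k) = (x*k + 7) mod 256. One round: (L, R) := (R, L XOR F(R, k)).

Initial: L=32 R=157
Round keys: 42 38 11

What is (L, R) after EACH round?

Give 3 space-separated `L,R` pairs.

Round 1 (k=42): L=157 R=233
Round 2 (k=38): L=233 R=0
Round 3 (k=11): L=0 R=238

Answer: 157,233 233,0 0,238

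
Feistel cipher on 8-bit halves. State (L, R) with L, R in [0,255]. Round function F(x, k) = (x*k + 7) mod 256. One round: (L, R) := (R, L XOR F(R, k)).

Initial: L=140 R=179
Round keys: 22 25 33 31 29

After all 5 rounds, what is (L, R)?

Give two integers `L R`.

Round 1 (k=22): L=179 R=229
Round 2 (k=25): L=229 R=215
Round 3 (k=33): L=215 R=91
Round 4 (k=31): L=91 R=219
Round 5 (k=29): L=219 R=141

Answer: 219 141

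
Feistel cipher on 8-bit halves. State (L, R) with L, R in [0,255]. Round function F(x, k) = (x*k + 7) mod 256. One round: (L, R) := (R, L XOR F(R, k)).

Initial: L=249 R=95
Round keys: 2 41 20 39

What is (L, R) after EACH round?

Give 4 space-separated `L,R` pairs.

Round 1 (k=2): L=95 R=60
Round 2 (k=41): L=60 R=252
Round 3 (k=20): L=252 R=139
Round 4 (k=39): L=139 R=200

Answer: 95,60 60,252 252,139 139,200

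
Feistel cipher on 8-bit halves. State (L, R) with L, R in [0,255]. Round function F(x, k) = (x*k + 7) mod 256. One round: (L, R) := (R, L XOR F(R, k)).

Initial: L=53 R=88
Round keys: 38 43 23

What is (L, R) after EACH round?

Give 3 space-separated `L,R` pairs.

Answer: 88,34 34,229 229,184

Derivation:
Round 1 (k=38): L=88 R=34
Round 2 (k=43): L=34 R=229
Round 3 (k=23): L=229 R=184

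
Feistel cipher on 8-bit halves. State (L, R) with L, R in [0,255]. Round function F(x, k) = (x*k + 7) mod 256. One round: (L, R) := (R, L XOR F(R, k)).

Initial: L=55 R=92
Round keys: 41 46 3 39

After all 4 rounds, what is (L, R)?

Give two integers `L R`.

Round 1 (k=41): L=92 R=244
Round 2 (k=46): L=244 R=131
Round 3 (k=3): L=131 R=100
Round 4 (k=39): L=100 R=192

Answer: 100 192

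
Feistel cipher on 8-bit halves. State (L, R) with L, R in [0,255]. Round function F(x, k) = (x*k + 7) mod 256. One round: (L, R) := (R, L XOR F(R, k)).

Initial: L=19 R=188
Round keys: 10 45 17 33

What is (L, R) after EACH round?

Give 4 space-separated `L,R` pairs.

Answer: 188,76 76,223 223,154 154,62

Derivation:
Round 1 (k=10): L=188 R=76
Round 2 (k=45): L=76 R=223
Round 3 (k=17): L=223 R=154
Round 4 (k=33): L=154 R=62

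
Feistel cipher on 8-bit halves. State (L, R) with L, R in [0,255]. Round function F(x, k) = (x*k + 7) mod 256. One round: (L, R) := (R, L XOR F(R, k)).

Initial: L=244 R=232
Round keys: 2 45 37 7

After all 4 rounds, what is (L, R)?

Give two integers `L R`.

Answer: 134 119

Derivation:
Round 1 (k=2): L=232 R=35
Round 2 (k=45): L=35 R=198
Round 3 (k=37): L=198 R=134
Round 4 (k=7): L=134 R=119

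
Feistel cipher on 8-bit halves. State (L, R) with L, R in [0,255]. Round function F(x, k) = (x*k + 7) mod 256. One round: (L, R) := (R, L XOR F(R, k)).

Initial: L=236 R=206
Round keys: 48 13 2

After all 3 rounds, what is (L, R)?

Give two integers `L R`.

Round 1 (k=48): L=206 R=75
Round 2 (k=13): L=75 R=24
Round 3 (k=2): L=24 R=124

Answer: 24 124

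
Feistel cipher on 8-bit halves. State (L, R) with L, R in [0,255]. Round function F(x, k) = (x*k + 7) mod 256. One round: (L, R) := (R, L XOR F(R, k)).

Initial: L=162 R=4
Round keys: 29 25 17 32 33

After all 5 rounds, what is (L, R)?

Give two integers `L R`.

Round 1 (k=29): L=4 R=217
Round 2 (k=25): L=217 R=60
Round 3 (k=17): L=60 R=218
Round 4 (k=32): L=218 R=123
Round 5 (k=33): L=123 R=56

Answer: 123 56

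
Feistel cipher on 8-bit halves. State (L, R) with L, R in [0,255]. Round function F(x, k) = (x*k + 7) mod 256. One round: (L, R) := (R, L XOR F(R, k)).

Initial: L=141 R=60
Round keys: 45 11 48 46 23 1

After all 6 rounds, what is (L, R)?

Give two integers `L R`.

Round 1 (k=45): L=60 R=30
Round 2 (k=11): L=30 R=109
Round 3 (k=48): L=109 R=105
Round 4 (k=46): L=105 R=136
Round 5 (k=23): L=136 R=86
Round 6 (k=1): L=86 R=213

Answer: 86 213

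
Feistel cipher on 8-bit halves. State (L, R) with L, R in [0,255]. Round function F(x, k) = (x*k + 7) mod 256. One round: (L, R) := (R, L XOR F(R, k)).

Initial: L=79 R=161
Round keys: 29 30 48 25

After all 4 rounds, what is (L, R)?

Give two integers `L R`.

Answer: 12 195

Derivation:
Round 1 (k=29): L=161 R=11
Round 2 (k=30): L=11 R=240
Round 3 (k=48): L=240 R=12
Round 4 (k=25): L=12 R=195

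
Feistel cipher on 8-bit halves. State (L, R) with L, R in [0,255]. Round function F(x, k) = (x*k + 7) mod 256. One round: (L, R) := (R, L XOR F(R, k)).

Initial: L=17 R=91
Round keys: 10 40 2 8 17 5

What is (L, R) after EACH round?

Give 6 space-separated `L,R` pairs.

Round 1 (k=10): L=91 R=132
Round 2 (k=40): L=132 R=252
Round 3 (k=2): L=252 R=123
Round 4 (k=8): L=123 R=35
Round 5 (k=17): L=35 R=33
Round 6 (k=5): L=33 R=143

Answer: 91,132 132,252 252,123 123,35 35,33 33,143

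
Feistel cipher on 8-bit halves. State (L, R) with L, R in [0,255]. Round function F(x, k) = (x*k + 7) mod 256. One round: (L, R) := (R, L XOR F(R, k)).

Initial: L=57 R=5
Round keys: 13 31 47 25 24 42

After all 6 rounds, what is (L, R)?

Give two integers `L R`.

Round 1 (k=13): L=5 R=113
Round 2 (k=31): L=113 R=179
Round 3 (k=47): L=179 R=149
Round 4 (k=25): L=149 R=39
Round 5 (k=24): L=39 R=58
Round 6 (k=42): L=58 R=172

Answer: 58 172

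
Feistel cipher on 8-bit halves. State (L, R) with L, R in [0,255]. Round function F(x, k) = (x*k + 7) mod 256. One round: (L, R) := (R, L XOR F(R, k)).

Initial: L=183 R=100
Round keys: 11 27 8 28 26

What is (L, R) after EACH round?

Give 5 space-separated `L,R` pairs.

Round 1 (k=11): L=100 R=228
Round 2 (k=27): L=228 R=119
Round 3 (k=8): L=119 R=91
Round 4 (k=28): L=91 R=140
Round 5 (k=26): L=140 R=100

Answer: 100,228 228,119 119,91 91,140 140,100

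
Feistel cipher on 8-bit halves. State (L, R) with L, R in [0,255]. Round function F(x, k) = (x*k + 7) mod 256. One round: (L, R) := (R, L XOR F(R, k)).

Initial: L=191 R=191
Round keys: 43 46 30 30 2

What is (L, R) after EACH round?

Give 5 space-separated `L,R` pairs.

Answer: 191,163 163,238 238,72 72,153 153,113

Derivation:
Round 1 (k=43): L=191 R=163
Round 2 (k=46): L=163 R=238
Round 3 (k=30): L=238 R=72
Round 4 (k=30): L=72 R=153
Round 5 (k=2): L=153 R=113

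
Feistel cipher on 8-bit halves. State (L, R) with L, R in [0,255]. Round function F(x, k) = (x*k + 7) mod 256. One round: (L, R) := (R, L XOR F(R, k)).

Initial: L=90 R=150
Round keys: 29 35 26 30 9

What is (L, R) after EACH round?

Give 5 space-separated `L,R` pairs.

Round 1 (k=29): L=150 R=95
Round 2 (k=35): L=95 R=146
Round 3 (k=26): L=146 R=132
Round 4 (k=30): L=132 R=237
Round 5 (k=9): L=237 R=216

Answer: 150,95 95,146 146,132 132,237 237,216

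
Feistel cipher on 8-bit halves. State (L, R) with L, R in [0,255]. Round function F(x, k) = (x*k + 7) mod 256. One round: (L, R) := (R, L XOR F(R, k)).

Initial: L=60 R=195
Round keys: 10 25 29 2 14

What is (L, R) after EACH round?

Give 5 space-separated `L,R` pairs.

Round 1 (k=10): L=195 R=153
Round 2 (k=25): L=153 R=59
Round 3 (k=29): L=59 R=47
Round 4 (k=2): L=47 R=94
Round 5 (k=14): L=94 R=4

Answer: 195,153 153,59 59,47 47,94 94,4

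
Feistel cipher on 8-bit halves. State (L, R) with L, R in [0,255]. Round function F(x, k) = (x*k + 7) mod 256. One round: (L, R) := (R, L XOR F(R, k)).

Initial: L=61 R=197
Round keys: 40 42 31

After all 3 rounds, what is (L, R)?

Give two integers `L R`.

Answer: 126 187

Derivation:
Round 1 (k=40): L=197 R=242
Round 2 (k=42): L=242 R=126
Round 3 (k=31): L=126 R=187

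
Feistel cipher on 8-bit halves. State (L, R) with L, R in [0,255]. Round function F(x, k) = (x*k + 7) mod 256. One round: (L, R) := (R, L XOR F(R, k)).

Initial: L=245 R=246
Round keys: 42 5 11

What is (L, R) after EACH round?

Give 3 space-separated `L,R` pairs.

Round 1 (k=42): L=246 R=150
Round 2 (k=5): L=150 R=3
Round 3 (k=11): L=3 R=190

Answer: 246,150 150,3 3,190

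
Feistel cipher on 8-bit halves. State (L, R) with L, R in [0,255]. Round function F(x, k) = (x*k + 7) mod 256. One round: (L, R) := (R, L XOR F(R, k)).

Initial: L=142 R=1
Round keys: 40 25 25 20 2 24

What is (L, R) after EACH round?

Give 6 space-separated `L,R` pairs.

Answer: 1,161 161,193 193,65 65,218 218,250 250,173

Derivation:
Round 1 (k=40): L=1 R=161
Round 2 (k=25): L=161 R=193
Round 3 (k=25): L=193 R=65
Round 4 (k=20): L=65 R=218
Round 5 (k=2): L=218 R=250
Round 6 (k=24): L=250 R=173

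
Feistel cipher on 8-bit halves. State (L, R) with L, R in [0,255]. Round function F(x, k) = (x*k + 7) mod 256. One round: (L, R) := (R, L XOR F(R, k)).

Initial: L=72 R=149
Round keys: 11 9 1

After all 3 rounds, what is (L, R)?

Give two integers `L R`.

Round 1 (k=11): L=149 R=38
Round 2 (k=9): L=38 R=200
Round 3 (k=1): L=200 R=233

Answer: 200 233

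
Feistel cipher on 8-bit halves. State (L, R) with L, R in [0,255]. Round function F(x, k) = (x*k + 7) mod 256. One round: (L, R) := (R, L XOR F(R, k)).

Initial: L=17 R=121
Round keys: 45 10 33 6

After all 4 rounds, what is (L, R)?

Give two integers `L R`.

Round 1 (k=45): L=121 R=93
Round 2 (k=10): L=93 R=208
Round 3 (k=33): L=208 R=138
Round 4 (k=6): L=138 R=147

Answer: 138 147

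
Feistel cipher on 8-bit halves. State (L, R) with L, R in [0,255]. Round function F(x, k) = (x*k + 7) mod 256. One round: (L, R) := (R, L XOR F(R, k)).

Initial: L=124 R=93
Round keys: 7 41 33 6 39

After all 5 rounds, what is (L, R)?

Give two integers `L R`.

Answer: 21 171

Derivation:
Round 1 (k=7): L=93 R=238
Round 2 (k=41): L=238 R=120
Round 3 (k=33): L=120 R=145
Round 4 (k=6): L=145 R=21
Round 5 (k=39): L=21 R=171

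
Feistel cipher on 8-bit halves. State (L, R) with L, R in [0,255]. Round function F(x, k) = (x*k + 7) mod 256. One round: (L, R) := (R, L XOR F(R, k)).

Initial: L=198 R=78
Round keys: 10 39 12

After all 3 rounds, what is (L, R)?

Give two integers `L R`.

Round 1 (k=10): L=78 R=213
Round 2 (k=39): L=213 R=52
Round 3 (k=12): L=52 R=162

Answer: 52 162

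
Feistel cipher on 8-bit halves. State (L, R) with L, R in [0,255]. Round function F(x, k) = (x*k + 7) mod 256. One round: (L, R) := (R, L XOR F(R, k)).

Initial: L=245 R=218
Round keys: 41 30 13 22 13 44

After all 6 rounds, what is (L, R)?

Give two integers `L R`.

Answer: 133 9

Derivation:
Round 1 (k=41): L=218 R=4
Round 2 (k=30): L=4 R=165
Round 3 (k=13): L=165 R=108
Round 4 (k=22): L=108 R=234
Round 5 (k=13): L=234 R=133
Round 6 (k=44): L=133 R=9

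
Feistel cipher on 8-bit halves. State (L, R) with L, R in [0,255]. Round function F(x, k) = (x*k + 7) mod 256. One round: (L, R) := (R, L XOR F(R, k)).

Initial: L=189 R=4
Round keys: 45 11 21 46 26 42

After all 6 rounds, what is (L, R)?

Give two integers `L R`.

Round 1 (k=45): L=4 R=6
Round 2 (k=11): L=6 R=77
Round 3 (k=21): L=77 R=94
Round 4 (k=46): L=94 R=166
Round 5 (k=26): L=166 R=189
Round 6 (k=42): L=189 R=175

Answer: 189 175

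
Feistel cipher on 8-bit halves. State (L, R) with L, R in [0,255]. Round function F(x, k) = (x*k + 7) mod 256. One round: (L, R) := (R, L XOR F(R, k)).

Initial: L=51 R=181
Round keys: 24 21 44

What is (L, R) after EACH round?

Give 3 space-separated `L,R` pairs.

Round 1 (k=24): L=181 R=204
Round 2 (k=21): L=204 R=118
Round 3 (k=44): L=118 R=131

Answer: 181,204 204,118 118,131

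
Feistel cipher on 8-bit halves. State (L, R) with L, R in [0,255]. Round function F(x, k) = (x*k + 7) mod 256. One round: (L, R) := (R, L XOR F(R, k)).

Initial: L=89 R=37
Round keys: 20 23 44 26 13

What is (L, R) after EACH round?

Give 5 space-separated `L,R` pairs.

Answer: 37,178 178,32 32,53 53,73 73,137

Derivation:
Round 1 (k=20): L=37 R=178
Round 2 (k=23): L=178 R=32
Round 3 (k=44): L=32 R=53
Round 4 (k=26): L=53 R=73
Round 5 (k=13): L=73 R=137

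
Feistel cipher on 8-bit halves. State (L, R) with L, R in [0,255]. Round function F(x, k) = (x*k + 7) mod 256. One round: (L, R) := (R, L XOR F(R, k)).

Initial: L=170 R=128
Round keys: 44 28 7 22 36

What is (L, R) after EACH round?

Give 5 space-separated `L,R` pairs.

Answer: 128,173 173,115 115,129 129,110 110,254

Derivation:
Round 1 (k=44): L=128 R=173
Round 2 (k=28): L=173 R=115
Round 3 (k=7): L=115 R=129
Round 4 (k=22): L=129 R=110
Round 5 (k=36): L=110 R=254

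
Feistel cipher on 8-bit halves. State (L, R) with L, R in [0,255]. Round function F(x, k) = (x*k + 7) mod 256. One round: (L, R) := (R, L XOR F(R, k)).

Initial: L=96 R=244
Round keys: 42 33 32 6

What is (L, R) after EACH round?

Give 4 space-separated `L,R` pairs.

Answer: 244,111 111,162 162,40 40,85

Derivation:
Round 1 (k=42): L=244 R=111
Round 2 (k=33): L=111 R=162
Round 3 (k=32): L=162 R=40
Round 4 (k=6): L=40 R=85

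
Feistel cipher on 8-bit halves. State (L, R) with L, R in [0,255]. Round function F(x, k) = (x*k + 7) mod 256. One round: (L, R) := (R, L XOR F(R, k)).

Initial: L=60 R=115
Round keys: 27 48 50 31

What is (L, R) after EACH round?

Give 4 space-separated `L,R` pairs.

Answer: 115,20 20,180 180,59 59,152

Derivation:
Round 1 (k=27): L=115 R=20
Round 2 (k=48): L=20 R=180
Round 3 (k=50): L=180 R=59
Round 4 (k=31): L=59 R=152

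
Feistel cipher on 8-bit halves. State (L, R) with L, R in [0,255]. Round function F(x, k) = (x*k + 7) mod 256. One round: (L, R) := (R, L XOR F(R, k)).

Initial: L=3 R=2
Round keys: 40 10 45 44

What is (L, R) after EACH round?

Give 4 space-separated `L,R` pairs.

Round 1 (k=40): L=2 R=84
Round 2 (k=10): L=84 R=77
Round 3 (k=45): L=77 R=196
Round 4 (k=44): L=196 R=250

Answer: 2,84 84,77 77,196 196,250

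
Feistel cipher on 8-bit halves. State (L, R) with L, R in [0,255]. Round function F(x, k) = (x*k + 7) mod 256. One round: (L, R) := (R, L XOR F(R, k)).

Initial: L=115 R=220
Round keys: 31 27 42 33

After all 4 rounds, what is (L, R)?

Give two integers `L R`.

Round 1 (k=31): L=220 R=216
Round 2 (k=27): L=216 R=19
Round 3 (k=42): L=19 R=253
Round 4 (k=33): L=253 R=183

Answer: 253 183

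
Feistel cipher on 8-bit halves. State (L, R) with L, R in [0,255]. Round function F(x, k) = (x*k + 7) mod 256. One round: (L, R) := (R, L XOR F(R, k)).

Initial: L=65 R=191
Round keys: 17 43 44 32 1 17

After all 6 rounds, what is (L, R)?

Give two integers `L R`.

Round 1 (k=17): L=191 R=247
Round 2 (k=43): L=247 R=59
Round 3 (k=44): L=59 R=220
Round 4 (k=32): L=220 R=188
Round 5 (k=1): L=188 R=31
Round 6 (k=17): L=31 R=170

Answer: 31 170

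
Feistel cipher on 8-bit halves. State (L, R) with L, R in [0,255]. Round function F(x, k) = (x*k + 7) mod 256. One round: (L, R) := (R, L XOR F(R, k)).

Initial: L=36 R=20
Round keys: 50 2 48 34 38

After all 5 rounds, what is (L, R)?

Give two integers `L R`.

Answer: 246 247

Derivation:
Round 1 (k=50): L=20 R=203
Round 2 (k=2): L=203 R=137
Round 3 (k=48): L=137 R=124
Round 4 (k=34): L=124 R=246
Round 5 (k=38): L=246 R=247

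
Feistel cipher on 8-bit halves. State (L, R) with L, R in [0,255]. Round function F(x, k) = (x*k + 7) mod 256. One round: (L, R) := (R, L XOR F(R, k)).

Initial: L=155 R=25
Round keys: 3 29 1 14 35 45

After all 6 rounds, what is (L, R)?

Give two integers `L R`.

Round 1 (k=3): L=25 R=201
Round 2 (k=29): L=201 R=213
Round 3 (k=1): L=213 R=21
Round 4 (k=14): L=21 R=248
Round 5 (k=35): L=248 R=250
Round 6 (k=45): L=250 R=1

Answer: 250 1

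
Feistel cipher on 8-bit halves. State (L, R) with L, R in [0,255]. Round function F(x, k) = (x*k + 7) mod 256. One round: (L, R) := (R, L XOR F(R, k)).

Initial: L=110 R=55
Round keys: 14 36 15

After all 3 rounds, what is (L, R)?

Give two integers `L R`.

Round 1 (k=14): L=55 R=103
Round 2 (k=36): L=103 R=180
Round 3 (k=15): L=180 R=244

Answer: 180 244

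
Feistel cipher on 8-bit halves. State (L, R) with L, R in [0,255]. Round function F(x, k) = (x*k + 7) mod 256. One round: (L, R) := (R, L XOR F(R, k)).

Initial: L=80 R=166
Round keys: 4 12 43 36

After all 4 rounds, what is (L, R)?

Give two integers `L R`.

Answer: 41 214

Derivation:
Round 1 (k=4): L=166 R=207
Round 2 (k=12): L=207 R=29
Round 3 (k=43): L=29 R=41
Round 4 (k=36): L=41 R=214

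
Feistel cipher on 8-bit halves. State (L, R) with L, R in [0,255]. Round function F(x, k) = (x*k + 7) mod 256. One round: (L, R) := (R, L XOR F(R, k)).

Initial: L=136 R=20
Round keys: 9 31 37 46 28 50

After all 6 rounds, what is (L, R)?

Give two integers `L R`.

Round 1 (k=9): L=20 R=51
Round 2 (k=31): L=51 R=32
Round 3 (k=37): L=32 R=148
Round 4 (k=46): L=148 R=191
Round 5 (k=28): L=191 R=127
Round 6 (k=50): L=127 R=106

Answer: 127 106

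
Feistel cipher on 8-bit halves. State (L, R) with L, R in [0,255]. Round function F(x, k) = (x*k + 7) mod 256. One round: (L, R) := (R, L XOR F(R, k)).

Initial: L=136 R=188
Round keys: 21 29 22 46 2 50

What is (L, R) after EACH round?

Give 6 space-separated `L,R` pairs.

Answer: 188,251 251,202 202,152 152,157 157,217 217,244

Derivation:
Round 1 (k=21): L=188 R=251
Round 2 (k=29): L=251 R=202
Round 3 (k=22): L=202 R=152
Round 4 (k=46): L=152 R=157
Round 5 (k=2): L=157 R=217
Round 6 (k=50): L=217 R=244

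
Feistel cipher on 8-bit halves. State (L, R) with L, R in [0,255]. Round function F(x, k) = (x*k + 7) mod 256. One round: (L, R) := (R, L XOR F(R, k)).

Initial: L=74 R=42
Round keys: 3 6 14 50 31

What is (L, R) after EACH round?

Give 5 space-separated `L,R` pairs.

Answer: 42,207 207,203 203,238 238,72 72,81

Derivation:
Round 1 (k=3): L=42 R=207
Round 2 (k=6): L=207 R=203
Round 3 (k=14): L=203 R=238
Round 4 (k=50): L=238 R=72
Round 5 (k=31): L=72 R=81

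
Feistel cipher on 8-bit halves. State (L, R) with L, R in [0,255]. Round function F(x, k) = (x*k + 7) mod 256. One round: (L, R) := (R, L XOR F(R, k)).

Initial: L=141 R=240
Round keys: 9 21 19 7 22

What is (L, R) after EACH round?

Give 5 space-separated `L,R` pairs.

Round 1 (k=9): L=240 R=250
Round 2 (k=21): L=250 R=121
Round 3 (k=19): L=121 R=248
Round 4 (k=7): L=248 R=182
Round 5 (k=22): L=182 R=83

Answer: 240,250 250,121 121,248 248,182 182,83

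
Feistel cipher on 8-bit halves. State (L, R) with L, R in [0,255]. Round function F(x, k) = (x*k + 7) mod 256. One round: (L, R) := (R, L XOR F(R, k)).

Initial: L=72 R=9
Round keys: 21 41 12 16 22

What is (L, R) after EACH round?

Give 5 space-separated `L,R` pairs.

Round 1 (k=21): L=9 R=140
Round 2 (k=41): L=140 R=122
Round 3 (k=12): L=122 R=51
Round 4 (k=16): L=51 R=77
Round 5 (k=22): L=77 R=150

Answer: 9,140 140,122 122,51 51,77 77,150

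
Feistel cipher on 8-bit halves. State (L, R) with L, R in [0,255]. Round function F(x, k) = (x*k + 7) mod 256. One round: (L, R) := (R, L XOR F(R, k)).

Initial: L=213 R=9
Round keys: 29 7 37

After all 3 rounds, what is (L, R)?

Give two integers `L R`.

Round 1 (k=29): L=9 R=217
Round 2 (k=7): L=217 R=255
Round 3 (k=37): L=255 R=59

Answer: 255 59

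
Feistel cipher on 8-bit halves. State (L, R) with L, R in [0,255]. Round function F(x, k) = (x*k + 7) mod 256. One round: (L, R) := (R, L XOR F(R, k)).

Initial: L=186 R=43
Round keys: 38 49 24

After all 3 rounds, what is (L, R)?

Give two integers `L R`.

Answer: 65 204

Derivation:
Round 1 (k=38): L=43 R=211
Round 2 (k=49): L=211 R=65
Round 3 (k=24): L=65 R=204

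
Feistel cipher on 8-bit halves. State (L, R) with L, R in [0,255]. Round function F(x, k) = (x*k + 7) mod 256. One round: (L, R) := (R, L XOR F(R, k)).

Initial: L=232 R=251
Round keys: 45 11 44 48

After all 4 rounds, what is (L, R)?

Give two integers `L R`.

Answer: 177 45

Derivation:
Round 1 (k=45): L=251 R=206
Round 2 (k=11): L=206 R=26
Round 3 (k=44): L=26 R=177
Round 4 (k=48): L=177 R=45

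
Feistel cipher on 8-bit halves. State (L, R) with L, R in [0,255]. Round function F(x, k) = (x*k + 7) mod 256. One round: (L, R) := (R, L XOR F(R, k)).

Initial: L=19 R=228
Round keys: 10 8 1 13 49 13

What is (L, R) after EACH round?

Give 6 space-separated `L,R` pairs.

Answer: 228,252 252,3 3,246 246,134 134,91 91,32

Derivation:
Round 1 (k=10): L=228 R=252
Round 2 (k=8): L=252 R=3
Round 3 (k=1): L=3 R=246
Round 4 (k=13): L=246 R=134
Round 5 (k=49): L=134 R=91
Round 6 (k=13): L=91 R=32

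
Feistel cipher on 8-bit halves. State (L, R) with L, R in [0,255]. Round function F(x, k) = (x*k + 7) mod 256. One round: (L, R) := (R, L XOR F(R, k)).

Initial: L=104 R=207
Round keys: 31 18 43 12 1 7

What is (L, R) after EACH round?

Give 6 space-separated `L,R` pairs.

Answer: 207,112 112,40 40,207 207,147 147,85 85,201

Derivation:
Round 1 (k=31): L=207 R=112
Round 2 (k=18): L=112 R=40
Round 3 (k=43): L=40 R=207
Round 4 (k=12): L=207 R=147
Round 5 (k=1): L=147 R=85
Round 6 (k=7): L=85 R=201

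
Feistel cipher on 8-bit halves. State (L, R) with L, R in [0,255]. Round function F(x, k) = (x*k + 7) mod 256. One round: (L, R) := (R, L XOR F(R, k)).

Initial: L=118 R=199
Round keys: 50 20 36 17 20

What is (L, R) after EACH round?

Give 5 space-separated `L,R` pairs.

Round 1 (k=50): L=199 R=147
Round 2 (k=20): L=147 R=68
Round 3 (k=36): L=68 R=4
Round 4 (k=17): L=4 R=15
Round 5 (k=20): L=15 R=55

Answer: 199,147 147,68 68,4 4,15 15,55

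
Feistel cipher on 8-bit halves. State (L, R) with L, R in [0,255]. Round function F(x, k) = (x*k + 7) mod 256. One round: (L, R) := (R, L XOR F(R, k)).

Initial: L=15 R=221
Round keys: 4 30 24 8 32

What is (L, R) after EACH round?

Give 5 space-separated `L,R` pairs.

Answer: 221,116 116,66 66,67 67,93 93,228

Derivation:
Round 1 (k=4): L=221 R=116
Round 2 (k=30): L=116 R=66
Round 3 (k=24): L=66 R=67
Round 4 (k=8): L=67 R=93
Round 5 (k=32): L=93 R=228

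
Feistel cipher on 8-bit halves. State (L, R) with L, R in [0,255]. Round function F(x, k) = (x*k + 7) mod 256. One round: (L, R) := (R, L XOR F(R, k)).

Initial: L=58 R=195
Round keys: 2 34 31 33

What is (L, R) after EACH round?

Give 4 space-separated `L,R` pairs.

Answer: 195,183 183,150 150,134 134,219

Derivation:
Round 1 (k=2): L=195 R=183
Round 2 (k=34): L=183 R=150
Round 3 (k=31): L=150 R=134
Round 4 (k=33): L=134 R=219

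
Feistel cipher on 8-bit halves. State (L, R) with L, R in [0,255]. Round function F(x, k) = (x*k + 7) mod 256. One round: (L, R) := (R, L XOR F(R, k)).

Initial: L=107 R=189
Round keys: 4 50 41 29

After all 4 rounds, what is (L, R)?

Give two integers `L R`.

Round 1 (k=4): L=189 R=144
Round 2 (k=50): L=144 R=154
Round 3 (k=41): L=154 R=33
Round 4 (k=29): L=33 R=94

Answer: 33 94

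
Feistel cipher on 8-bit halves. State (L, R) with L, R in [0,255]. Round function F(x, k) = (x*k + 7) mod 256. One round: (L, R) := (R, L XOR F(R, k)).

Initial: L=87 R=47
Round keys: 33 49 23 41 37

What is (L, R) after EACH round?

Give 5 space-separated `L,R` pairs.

Round 1 (k=33): L=47 R=65
Round 2 (k=49): L=65 R=87
Round 3 (k=23): L=87 R=153
Round 4 (k=41): L=153 R=223
Round 5 (k=37): L=223 R=219

Answer: 47,65 65,87 87,153 153,223 223,219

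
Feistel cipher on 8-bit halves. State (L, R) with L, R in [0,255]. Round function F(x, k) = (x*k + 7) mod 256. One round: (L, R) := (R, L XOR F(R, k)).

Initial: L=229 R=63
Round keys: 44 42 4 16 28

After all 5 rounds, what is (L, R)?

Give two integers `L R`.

Round 1 (k=44): L=63 R=62
Round 2 (k=42): L=62 R=12
Round 3 (k=4): L=12 R=9
Round 4 (k=16): L=9 R=155
Round 5 (k=28): L=155 R=242

Answer: 155 242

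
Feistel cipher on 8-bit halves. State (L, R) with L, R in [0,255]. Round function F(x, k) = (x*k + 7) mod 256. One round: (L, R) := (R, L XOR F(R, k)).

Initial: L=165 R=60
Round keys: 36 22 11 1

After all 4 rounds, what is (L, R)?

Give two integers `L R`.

Answer: 222 202

Derivation:
Round 1 (k=36): L=60 R=210
Round 2 (k=22): L=210 R=47
Round 3 (k=11): L=47 R=222
Round 4 (k=1): L=222 R=202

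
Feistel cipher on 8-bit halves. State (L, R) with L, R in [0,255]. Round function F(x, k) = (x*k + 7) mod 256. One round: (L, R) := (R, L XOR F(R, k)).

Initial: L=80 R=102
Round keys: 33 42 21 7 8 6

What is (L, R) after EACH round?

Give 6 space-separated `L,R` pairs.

Answer: 102,125 125,239 239,223 223,207 207,160 160,8

Derivation:
Round 1 (k=33): L=102 R=125
Round 2 (k=42): L=125 R=239
Round 3 (k=21): L=239 R=223
Round 4 (k=7): L=223 R=207
Round 5 (k=8): L=207 R=160
Round 6 (k=6): L=160 R=8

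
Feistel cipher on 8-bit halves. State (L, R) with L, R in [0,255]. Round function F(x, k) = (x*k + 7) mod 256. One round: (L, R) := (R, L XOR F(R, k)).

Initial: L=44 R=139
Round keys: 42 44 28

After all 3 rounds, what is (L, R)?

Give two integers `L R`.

Answer: 88 94

Derivation:
Round 1 (k=42): L=139 R=249
Round 2 (k=44): L=249 R=88
Round 3 (k=28): L=88 R=94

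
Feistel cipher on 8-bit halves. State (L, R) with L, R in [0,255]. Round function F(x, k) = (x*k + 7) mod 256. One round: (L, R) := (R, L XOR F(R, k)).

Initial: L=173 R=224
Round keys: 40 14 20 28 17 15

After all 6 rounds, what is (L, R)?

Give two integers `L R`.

Answer: 158 121

Derivation:
Round 1 (k=40): L=224 R=170
Round 2 (k=14): L=170 R=179
Round 3 (k=20): L=179 R=169
Round 4 (k=28): L=169 R=48
Round 5 (k=17): L=48 R=158
Round 6 (k=15): L=158 R=121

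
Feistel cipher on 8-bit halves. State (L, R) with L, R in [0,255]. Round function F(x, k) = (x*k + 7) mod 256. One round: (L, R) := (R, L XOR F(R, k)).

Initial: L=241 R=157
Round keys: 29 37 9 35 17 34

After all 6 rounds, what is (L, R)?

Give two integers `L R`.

Round 1 (k=29): L=157 R=33
Round 2 (k=37): L=33 R=81
Round 3 (k=9): L=81 R=193
Round 4 (k=35): L=193 R=59
Round 5 (k=17): L=59 R=51
Round 6 (k=34): L=51 R=246

Answer: 51 246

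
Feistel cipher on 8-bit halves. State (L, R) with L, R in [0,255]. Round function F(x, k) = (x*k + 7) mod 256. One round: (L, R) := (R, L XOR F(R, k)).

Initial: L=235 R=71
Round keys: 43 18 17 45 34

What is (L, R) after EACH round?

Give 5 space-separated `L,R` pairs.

Round 1 (k=43): L=71 R=31
Round 2 (k=18): L=31 R=114
Round 3 (k=17): L=114 R=134
Round 4 (k=45): L=134 R=231
Round 5 (k=34): L=231 R=51

Answer: 71,31 31,114 114,134 134,231 231,51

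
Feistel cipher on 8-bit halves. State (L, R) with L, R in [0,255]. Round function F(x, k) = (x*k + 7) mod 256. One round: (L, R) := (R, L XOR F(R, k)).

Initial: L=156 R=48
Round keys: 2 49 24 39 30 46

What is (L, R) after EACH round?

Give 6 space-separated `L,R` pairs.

Round 1 (k=2): L=48 R=251
Round 2 (k=49): L=251 R=34
Round 3 (k=24): L=34 R=204
Round 4 (k=39): L=204 R=57
Round 5 (k=30): L=57 R=121
Round 6 (k=46): L=121 R=252

Answer: 48,251 251,34 34,204 204,57 57,121 121,252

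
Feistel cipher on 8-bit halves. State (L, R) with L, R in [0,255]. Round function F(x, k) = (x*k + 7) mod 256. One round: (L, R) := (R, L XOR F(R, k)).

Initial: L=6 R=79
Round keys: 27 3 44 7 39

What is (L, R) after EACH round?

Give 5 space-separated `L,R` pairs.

Answer: 79,90 90,90 90,37 37,80 80,18

Derivation:
Round 1 (k=27): L=79 R=90
Round 2 (k=3): L=90 R=90
Round 3 (k=44): L=90 R=37
Round 4 (k=7): L=37 R=80
Round 5 (k=39): L=80 R=18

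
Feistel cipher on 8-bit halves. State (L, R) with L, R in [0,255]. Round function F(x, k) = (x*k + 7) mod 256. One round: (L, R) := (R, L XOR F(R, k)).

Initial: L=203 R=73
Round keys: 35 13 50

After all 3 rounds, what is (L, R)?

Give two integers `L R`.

Answer: 117 40

Derivation:
Round 1 (k=35): L=73 R=201
Round 2 (k=13): L=201 R=117
Round 3 (k=50): L=117 R=40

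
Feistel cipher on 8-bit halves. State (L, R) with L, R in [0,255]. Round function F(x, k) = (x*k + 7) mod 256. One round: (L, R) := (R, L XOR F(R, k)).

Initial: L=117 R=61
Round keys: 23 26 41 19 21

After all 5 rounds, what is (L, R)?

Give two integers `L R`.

Answer: 87 250

Derivation:
Round 1 (k=23): L=61 R=247
Round 2 (k=26): L=247 R=32
Round 3 (k=41): L=32 R=208
Round 4 (k=19): L=208 R=87
Round 5 (k=21): L=87 R=250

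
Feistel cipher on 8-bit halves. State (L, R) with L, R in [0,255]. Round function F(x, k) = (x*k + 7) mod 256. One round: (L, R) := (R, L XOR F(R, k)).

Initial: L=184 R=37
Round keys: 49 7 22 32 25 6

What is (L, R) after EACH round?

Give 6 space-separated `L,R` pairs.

Round 1 (k=49): L=37 R=164
Round 2 (k=7): L=164 R=166
Round 3 (k=22): L=166 R=239
Round 4 (k=32): L=239 R=65
Round 5 (k=25): L=65 R=143
Round 6 (k=6): L=143 R=32

Answer: 37,164 164,166 166,239 239,65 65,143 143,32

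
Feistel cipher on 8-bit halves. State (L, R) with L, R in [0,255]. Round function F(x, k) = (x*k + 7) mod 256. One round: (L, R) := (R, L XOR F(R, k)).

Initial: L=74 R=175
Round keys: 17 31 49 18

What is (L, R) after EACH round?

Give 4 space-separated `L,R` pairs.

Round 1 (k=17): L=175 R=236
Round 2 (k=31): L=236 R=52
Round 3 (k=49): L=52 R=23
Round 4 (k=18): L=23 R=145

Answer: 175,236 236,52 52,23 23,145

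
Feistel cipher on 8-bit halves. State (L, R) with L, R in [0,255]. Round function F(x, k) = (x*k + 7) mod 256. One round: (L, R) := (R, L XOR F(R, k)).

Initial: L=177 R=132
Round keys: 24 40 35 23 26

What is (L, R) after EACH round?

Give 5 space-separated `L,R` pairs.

Answer: 132,214 214,243 243,150 150,114 114,13

Derivation:
Round 1 (k=24): L=132 R=214
Round 2 (k=40): L=214 R=243
Round 3 (k=35): L=243 R=150
Round 4 (k=23): L=150 R=114
Round 5 (k=26): L=114 R=13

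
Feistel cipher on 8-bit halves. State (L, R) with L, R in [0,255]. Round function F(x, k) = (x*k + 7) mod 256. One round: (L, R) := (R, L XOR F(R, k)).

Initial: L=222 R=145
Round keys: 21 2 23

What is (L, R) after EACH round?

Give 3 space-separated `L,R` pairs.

Round 1 (k=21): L=145 R=50
Round 2 (k=2): L=50 R=250
Round 3 (k=23): L=250 R=79

Answer: 145,50 50,250 250,79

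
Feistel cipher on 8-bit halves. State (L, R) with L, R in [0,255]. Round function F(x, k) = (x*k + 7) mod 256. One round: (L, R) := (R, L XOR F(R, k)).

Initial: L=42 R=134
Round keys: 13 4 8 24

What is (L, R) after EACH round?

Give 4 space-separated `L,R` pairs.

Round 1 (k=13): L=134 R=255
Round 2 (k=4): L=255 R=133
Round 3 (k=8): L=133 R=208
Round 4 (k=24): L=208 R=2

Answer: 134,255 255,133 133,208 208,2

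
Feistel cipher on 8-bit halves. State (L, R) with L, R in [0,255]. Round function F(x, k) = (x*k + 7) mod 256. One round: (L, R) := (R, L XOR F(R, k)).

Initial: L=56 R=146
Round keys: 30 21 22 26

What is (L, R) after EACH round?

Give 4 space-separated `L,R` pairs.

Round 1 (k=30): L=146 R=27
Round 2 (k=21): L=27 R=172
Round 3 (k=22): L=172 R=212
Round 4 (k=26): L=212 R=35

Answer: 146,27 27,172 172,212 212,35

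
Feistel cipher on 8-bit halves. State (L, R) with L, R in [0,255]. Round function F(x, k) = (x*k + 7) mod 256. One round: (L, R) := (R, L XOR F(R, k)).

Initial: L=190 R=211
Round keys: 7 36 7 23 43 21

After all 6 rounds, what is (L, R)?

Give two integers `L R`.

Answer: 188 73

Derivation:
Round 1 (k=7): L=211 R=114
Round 2 (k=36): L=114 R=220
Round 3 (k=7): L=220 R=121
Round 4 (k=23): L=121 R=58
Round 5 (k=43): L=58 R=188
Round 6 (k=21): L=188 R=73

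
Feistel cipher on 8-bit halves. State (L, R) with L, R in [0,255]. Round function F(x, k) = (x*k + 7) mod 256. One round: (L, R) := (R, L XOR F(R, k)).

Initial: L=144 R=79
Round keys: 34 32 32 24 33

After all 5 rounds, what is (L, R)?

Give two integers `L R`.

Answer: 95 84

Derivation:
Round 1 (k=34): L=79 R=21
Round 2 (k=32): L=21 R=232
Round 3 (k=32): L=232 R=18
Round 4 (k=24): L=18 R=95
Round 5 (k=33): L=95 R=84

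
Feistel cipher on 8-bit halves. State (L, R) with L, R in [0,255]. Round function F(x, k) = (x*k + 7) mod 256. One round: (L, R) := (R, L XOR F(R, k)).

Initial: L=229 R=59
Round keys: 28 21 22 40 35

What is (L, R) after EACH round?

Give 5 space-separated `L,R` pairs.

Answer: 59,158 158,198 198,149 149,137 137,87

Derivation:
Round 1 (k=28): L=59 R=158
Round 2 (k=21): L=158 R=198
Round 3 (k=22): L=198 R=149
Round 4 (k=40): L=149 R=137
Round 5 (k=35): L=137 R=87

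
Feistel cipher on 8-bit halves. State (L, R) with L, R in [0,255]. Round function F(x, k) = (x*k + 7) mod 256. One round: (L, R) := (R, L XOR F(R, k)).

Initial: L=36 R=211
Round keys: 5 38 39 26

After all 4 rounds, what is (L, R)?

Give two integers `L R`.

Round 1 (k=5): L=211 R=2
Round 2 (k=38): L=2 R=128
Round 3 (k=39): L=128 R=133
Round 4 (k=26): L=133 R=9

Answer: 133 9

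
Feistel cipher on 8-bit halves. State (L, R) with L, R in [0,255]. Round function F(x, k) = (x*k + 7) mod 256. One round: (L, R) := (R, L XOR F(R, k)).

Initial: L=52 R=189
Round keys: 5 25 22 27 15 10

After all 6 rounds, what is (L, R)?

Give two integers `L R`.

Round 1 (k=5): L=189 R=140
Round 2 (k=25): L=140 R=14
Round 3 (k=22): L=14 R=183
Round 4 (k=27): L=183 R=90
Round 5 (k=15): L=90 R=250
Round 6 (k=10): L=250 R=145

Answer: 250 145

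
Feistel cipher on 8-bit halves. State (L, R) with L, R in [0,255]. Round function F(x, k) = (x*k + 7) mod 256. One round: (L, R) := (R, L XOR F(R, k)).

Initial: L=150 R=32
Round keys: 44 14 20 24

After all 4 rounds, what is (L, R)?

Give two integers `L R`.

Round 1 (k=44): L=32 R=17
Round 2 (k=14): L=17 R=213
Round 3 (k=20): L=213 R=186
Round 4 (k=24): L=186 R=162

Answer: 186 162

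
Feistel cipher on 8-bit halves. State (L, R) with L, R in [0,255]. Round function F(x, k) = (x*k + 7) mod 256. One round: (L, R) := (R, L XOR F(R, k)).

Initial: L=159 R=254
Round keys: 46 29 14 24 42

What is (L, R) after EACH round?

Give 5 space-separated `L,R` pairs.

Answer: 254,52 52,21 21,25 25,74 74,50

Derivation:
Round 1 (k=46): L=254 R=52
Round 2 (k=29): L=52 R=21
Round 3 (k=14): L=21 R=25
Round 4 (k=24): L=25 R=74
Round 5 (k=42): L=74 R=50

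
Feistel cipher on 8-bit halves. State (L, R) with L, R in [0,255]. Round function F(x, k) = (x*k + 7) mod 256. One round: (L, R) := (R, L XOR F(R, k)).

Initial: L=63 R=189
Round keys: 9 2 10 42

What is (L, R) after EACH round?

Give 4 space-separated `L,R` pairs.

Answer: 189,147 147,144 144,52 52,31

Derivation:
Round 1 (k=9): L=189 R=147
Round 2 (k=2): L=147 R=144
Round 3 (k=10): L=144 R=52
Round 4 (k=42): L=52 R=31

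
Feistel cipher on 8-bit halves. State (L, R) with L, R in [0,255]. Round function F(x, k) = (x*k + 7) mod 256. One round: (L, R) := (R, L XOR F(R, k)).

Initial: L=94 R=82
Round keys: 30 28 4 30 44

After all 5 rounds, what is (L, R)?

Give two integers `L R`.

Round 1 (k=30): L=82 R=253
Round 2 (k=28): L=253 R=225
Round 3 (k=4): L=225 R=118
Round 4 (k=30): L=118 R=58
Round 5 (k=44): L=58 R=137

Answer: 58 137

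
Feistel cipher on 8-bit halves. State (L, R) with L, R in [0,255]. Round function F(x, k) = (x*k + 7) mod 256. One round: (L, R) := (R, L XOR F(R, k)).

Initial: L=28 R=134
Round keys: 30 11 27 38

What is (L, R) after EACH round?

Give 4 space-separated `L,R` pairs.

Answer: 134,167 167,178 178,106 106,113

Derivation:
Round 1 (k=30): L=134 R=167
Round 2 (k=11): L=167 R=178
Round 3 (k=27): L=178 R=106
Round 4 (k=38): L=106 R=113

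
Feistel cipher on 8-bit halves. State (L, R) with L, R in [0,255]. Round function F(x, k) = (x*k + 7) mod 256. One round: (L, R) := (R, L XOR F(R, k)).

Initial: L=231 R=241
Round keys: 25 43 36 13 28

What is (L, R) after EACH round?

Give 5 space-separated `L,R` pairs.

Answer: 241,119 119,245 245,12 12,86 86,99

Derivation:
Round 1 (k=25): L=241 R=119
Round 2 (k=43): L=119 R=245
Round 3 (k=36): L=245 R=12
Round 4 (k=13): L=12 R=86
Round 5 (k=28): L=86 R=99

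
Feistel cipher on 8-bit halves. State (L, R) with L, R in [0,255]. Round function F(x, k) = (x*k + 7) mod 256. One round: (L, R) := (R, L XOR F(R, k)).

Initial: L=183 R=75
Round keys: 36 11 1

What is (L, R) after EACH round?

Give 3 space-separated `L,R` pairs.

Round 1 (k=36): L=75 R=36
Round 2 (k=11): L=36 R=216
Round 3 (k=1): L=216 R=251

Answer: 75,36 36,216 216,251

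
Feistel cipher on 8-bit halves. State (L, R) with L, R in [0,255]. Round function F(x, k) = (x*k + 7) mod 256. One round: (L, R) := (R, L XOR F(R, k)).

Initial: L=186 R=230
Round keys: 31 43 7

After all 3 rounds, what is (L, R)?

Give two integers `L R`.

Answer: 182 90

Derivation:
Round 1 (k=31): L=230 R=91
Round 2 (k=43): L=91 R=182
Round 3 (k=7): L=182 R=90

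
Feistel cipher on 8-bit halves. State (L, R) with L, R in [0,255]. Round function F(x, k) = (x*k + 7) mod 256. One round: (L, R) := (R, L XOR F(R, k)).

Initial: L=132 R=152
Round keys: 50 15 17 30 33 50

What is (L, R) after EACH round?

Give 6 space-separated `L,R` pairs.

Answer: 152,51 51,156 156,80 80,251 251,50 50,48

Derivation:
Round 1 (k=50): L=152 R=51
Round 2 (k=15): L=51 R=156
Round 3 (k=17): L=156 R=80
Round 4 (k=30): L=80 R=251
Round 5 (k=33): L=251 R=50
Round 6 (k=50): L=50 R=48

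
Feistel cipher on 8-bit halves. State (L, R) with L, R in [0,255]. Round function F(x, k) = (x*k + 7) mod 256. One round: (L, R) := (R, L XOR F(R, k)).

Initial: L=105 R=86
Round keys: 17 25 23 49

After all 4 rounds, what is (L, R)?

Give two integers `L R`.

Round 1 (k=17): L=86 R=212
Round 2 (k=25): L=212 R=237
Round 3 (k=23): L=237 R=134
Round 4 (k=49): L=134 R=64

Answer: 134 64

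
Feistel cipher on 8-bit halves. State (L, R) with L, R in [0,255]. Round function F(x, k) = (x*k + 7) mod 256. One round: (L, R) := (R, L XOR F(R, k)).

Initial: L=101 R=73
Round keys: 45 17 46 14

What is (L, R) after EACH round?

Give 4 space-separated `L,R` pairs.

Round 1 (k=45): L=73 R=185
Round 2 (k=17): L=185 R=25
Round 3 (k=46): L=25 R=60
Round 4 (k=14): L=60 R=86

Answer: 73,185 185,25 25,60 60,86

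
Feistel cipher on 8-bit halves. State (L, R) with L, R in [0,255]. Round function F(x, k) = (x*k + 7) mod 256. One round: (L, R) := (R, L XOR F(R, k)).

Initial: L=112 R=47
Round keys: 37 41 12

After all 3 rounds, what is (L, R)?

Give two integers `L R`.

Round 1 (k=37): L=47 R=162
Round 2 (k=41): L=162 R=214
Round 3 (k=12): L=214 R=173

Answer: 214 173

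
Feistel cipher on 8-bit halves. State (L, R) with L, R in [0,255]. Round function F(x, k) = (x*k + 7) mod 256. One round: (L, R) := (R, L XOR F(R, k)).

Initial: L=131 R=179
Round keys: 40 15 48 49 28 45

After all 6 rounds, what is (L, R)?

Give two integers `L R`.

Answer: 100 113

Derivation:
Round 1 (k=40): L=179 R=124
Round 2 (k=15): L=124 R=248
Round 3 (k=48): L=248 R=251
Round 4 (k=49): L=251 R=234
Round 5 (k=28): L=234 R=100
Round 6 (k=45): L=100 R=113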